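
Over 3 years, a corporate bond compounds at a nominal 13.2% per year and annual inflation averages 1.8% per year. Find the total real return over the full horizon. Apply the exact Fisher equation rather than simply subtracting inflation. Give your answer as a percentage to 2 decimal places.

37.50%

The annual real rate is (1+13.2%)/(1+1.8%) − 1 = 11.1984%.
Compounded over 3 years: (1 + 0.111984)^3 − 1 ≈ 0.37498.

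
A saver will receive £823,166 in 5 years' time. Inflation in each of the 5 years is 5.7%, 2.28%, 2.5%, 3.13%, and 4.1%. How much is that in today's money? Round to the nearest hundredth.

Price-level factor over 5 years: 1.057 × 1.0228 × 1.025 × 1.0313 × 1.041 ≈ 1.1896667381.
Purchasing power today: £823,166 divided by that factor.

£691,929.91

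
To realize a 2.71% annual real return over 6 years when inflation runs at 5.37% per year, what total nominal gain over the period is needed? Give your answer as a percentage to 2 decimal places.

Required annual nominal rate: (1+2.71%)(1+5.37%) − 1 = 8.225527%.
Cumulative over 6 years: (1 + 0.08225527)^6 − 1 ≈ 0.60686.

60.69%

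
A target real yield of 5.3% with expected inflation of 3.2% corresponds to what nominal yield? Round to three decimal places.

8.670%

By the Fisher equation, 1 + r_nom = (1 + 5.3%)(1 + 3.2%) = 1.053 × 1.032 = 1.086696.
So r_nom = 8.6696%.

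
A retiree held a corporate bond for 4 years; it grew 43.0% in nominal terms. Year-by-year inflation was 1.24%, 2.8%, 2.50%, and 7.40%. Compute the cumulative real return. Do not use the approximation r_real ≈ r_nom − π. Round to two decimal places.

Cumulative inflation factor: 1.0124 × 1.028 × 1.0250 × 1.0740 ≈ 1.14571.
Nominal growth factor: 1.43000. Real growth factor = 1.43000 / 1.14571 ≈ 1.24814.
Total real return ≈ 24.8138%.

24.81%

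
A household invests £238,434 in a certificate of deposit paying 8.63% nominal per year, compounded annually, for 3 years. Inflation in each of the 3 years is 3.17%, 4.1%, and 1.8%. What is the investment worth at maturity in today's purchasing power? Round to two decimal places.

Nominal value at maturity: £238,434 × (1 + 8.63%)^3 ≈ £305,645.16.
Price-level factor over 3 years: 1.0317 × 1.041 × 1.018 = 1.0933316946.
The maturity value deflated by that factor is the answer in today's purchasing power.

£279,553.92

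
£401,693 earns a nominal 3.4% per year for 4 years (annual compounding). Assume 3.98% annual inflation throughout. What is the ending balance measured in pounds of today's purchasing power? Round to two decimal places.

£392,805.14

Nominal value at maturity: £401,693 × (1 + 3.4%)^4 ≈ £459,173.08.
Price-level factor over 4 years: (1 + 3.98%)^4 ≈ 1.1689589284.
The maturity value deflated by that factor is the answer in today's purchasing power.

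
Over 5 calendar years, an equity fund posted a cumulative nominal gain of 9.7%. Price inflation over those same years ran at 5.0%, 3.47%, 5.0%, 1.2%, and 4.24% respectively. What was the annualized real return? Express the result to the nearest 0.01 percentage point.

Cumulative inflation factor: 1.050 × 1.0347 × 1.050 × 1.012 × 1.0424 ≈ 1.20339.
Nominal growth factor: 1.09700. Real growth factor = 1.09700 / 1.20339 ≈ 0.91159.
Annualized: 0.91159^(1/5) − 1 ≈ -0.01834.

-1.83%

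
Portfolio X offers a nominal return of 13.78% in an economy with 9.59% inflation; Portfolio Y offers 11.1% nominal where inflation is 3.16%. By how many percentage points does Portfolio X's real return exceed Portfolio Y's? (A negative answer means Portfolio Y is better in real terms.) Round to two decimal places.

-3.87

Portfolio X real return: 1.1378/1.0959 − 1 = 3.823%.
Portfolio Y real return: 1.111/1.0316 − 1 = 7.697%.
Difference: 3.823 − 7.697 = -3.874 pp.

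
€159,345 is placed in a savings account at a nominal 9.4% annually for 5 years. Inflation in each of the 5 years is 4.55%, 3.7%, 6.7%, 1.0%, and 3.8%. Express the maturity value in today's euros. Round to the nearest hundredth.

€205,891.83

Nominal value at maturity: €159,345 × (1 + 9.4%)^5 ≈ €249,703.74.
Price-level factor over 5 years: 1.0455 × 1.037 × 1.067 × 1.010 × 1.038 ≈ 1.2127909297.
The maturity value deflated by that factor is the answer in today's purchasing power.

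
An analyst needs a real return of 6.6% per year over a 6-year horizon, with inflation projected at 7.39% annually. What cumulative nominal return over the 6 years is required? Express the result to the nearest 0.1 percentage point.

125.1%

Required annual nominal rate: (1+6.6%)(1+7.39%) − 1 = 14.47774%.
Cumulative over 6 years: (1 + 0.1447774)^6 − 1 ≈ 1.25074.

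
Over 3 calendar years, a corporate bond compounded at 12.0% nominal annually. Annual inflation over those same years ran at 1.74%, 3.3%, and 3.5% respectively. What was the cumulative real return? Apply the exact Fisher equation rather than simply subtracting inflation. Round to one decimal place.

Cumulative inflation factor: 1.0174 × 1.033 × 1.035 ≈ 1.08776.
Nominal growth factor: 1.40493. Real growth factor = 1.40493 / 1.08776 ≈ 1.29158.
Total real return ≈ 29.1581%.

29.2%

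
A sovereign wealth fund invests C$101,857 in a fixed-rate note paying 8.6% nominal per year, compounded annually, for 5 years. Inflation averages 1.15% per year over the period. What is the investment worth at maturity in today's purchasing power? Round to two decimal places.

Nominal value at maturity: C$101,857 × (1 + 8.6%)^5 ≈ C$153,865.06.
Price-level factor over 5 years: (1 + 1.15%)^5 ≈ 1.0588377964.
The maturity value deflated by that factor is the answer in today's purchasing power.

C$145,315.04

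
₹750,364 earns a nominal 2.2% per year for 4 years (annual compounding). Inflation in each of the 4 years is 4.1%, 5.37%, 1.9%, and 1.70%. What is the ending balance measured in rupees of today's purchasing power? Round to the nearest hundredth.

₹720,133.02

Nominal value at maturity: ₹750,364 × (1 + 2.2%)^4 ≈ ₹818,607.22.
Price-level factor over 4 years: 1.041 × 1.0537 × 1.019 × 1.0170 ≈ 1.1367444604.
The maturity value deflated by that factor is the answer in today's purchasing power.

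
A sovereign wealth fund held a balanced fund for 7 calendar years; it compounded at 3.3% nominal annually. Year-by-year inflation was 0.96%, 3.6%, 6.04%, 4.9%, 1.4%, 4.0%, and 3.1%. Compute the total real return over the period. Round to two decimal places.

Cumulative inflation factor: 1.0096 × 1.036 × 1.0604 × 1.049 × 1.014 × 1.040 × 1.031 ≈ 1.26498.
Nominal growth factor: 1.25517. Real growth factor = 1.25517 / 1.26498 ≈ 0.99224.
Total real return ≈ -0.7757%.

-0.78%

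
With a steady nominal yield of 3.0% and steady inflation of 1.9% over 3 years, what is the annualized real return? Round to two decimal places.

With constant rates the annual real return is the same each year: (1+3.0%)/(1+1.9%) − 1 = 0.01079.

1.08%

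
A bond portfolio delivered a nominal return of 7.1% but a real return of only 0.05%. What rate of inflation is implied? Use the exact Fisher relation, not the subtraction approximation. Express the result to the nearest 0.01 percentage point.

From (1+r_nom) = (1+r_real)(1+π), we get 1+π = (1 + 7.1%)/(1 + 0.05%) = 1.071/1.0005 ≈ 1.07046.
So π ≈ 7.0465%.

7.05%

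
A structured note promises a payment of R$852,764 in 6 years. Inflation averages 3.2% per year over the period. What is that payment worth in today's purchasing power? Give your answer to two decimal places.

R$705,912.18

Price-level factor over 6 years: (1 + 3.2%)^6 ≈ 1.2080312910.
Purchasing power today: R$852,764 divided by that factor.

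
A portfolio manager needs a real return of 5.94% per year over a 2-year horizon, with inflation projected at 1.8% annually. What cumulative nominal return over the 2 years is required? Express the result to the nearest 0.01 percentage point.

16.31%

Required annual nominal rate: (1+5.94%)(1+1.8%) − 1 = 7.84692%.
Cumulative over 2 years: (1 + 0.0784692)^2 − 1 ≈ 0.16310.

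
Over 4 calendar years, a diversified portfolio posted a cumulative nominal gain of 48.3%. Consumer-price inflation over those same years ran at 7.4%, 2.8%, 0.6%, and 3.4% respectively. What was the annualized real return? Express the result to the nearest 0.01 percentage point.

6.60%

Cumulative inflation factor: 1.074 × 1.028 × 1.006 × 1.034 ≈ 1.14846.
Nominal growth factor: 1.48300. Real growth factor = 1.48300 / 1.14846 ≈ 1.29129.
Annualized: 1.29129^(1/4) − 1 ≈ 0.06600.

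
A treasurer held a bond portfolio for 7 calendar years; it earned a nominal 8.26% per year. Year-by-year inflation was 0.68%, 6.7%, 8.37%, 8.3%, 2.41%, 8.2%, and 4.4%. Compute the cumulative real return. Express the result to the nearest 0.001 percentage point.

19.498%

Cumulative inflation factor: 1.0068 × 1.067 × 1.0837 × 1.083 × 1.0241 × 1.082 × 1.044 ≈ 1.45853.
Nominal growth factor: 1.74291. Real growth factor = 1.74291 / 1.45853 ≈ 1.19498.
Total real return ≈ 19.4981%.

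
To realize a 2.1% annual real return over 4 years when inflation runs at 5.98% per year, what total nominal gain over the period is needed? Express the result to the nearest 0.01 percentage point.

Required annual nominal rate: (1+2.1%)(1+5.98%) − 1 = 8.20558%.
Cumulative over 4 years: (1 + 0.0820558)^4 − 1 ≈ 0.37088.

37.09%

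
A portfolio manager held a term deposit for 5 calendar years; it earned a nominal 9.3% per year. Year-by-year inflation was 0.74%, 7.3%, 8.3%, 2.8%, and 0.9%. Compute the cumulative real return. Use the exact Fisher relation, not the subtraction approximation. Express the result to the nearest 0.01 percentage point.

Cumulative inflation factor: 1.0074 × 1.073 × 1.083 × 1.028 × 1.009 ≈ 1.21427.
Nominal growth factor: 1.55991. Real growth factor = 1.55991 / 1.21427 ≈ 1.28465.
Total real return ≈ 28.4655%.

28.47%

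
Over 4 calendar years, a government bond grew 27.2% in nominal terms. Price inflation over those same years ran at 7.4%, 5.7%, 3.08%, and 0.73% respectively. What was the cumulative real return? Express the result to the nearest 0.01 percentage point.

7.91%

Cumulative inflation factor: 1.074 × 1.057 × 1.0308 × 1.0073 ≈ 1.17873.
Nominal growth factor: 1.27200. Real growth factor = 1.27200 / 1.17873 ≈ 1.07913.
Total real return ≈ 7.9132%.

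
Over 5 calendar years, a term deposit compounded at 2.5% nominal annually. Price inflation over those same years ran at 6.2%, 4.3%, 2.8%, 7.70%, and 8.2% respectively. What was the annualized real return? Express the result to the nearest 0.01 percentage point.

-3.14%

Cumulative inflation factor: 1.062 × 1.043 × 1.028 × 1.0770 × 1.082 ≈ 1.32692.
Nominal growth factor: 1.13141. Real growth factor = 1.13141 / 1.32692 ≈ 0.85266.
Annualized: 0.85266^(1/5) − 1 ≈ -0.03138.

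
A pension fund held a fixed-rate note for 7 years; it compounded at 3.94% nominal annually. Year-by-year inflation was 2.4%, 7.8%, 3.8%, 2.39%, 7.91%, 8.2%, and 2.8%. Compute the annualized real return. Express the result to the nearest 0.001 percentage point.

-1.020%

Cumulative inflation factor: 1.024 × 1.078 × 1.038 × 1.0239 × 1.0791 × 1.082 × 1.028 ≈ 1.40817.
Nominal growth factor: 1.31063. Real growth factor = 1.31063 / 1.40817 ≈ 0.93073.
Annualized: 0.93073^(1/7) − 1 ≈ -0.01020.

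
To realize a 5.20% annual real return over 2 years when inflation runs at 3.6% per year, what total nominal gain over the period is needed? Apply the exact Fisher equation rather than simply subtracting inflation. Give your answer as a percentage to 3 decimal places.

Required annual nominal rate: (1+5.20%)(1+3.6%) − 1 = 8.9872%.
Cumulative over 2 years: (1 + 0.089872)^2 − 1 ≈ 0.18782.

18.782%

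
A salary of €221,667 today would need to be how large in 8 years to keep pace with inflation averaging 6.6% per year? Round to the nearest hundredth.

Cumulative price-level factor: (1+6.6%)^8 ≈ 1.6674684965.
Multiplying €221,667 by the price-level factor gives the future nominal sum.

€369,622.74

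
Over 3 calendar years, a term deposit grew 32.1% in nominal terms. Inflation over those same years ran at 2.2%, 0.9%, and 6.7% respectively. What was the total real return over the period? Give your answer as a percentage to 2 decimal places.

20.06%

Cumulative inflation factor: 1.022 × 1.009 × 1.067 ≈ 1.10029.
Nominal growth factor: 1.32100. Real growth factor = 1.32100 / 1.10029 ≈ 1.20059.
Total real return ≈ 20.0594%.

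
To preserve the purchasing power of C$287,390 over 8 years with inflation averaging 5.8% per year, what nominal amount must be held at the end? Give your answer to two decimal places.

C$451,187.43

Cumulative price-level factor: (1+5.8%)^8 ≈ 1.5699482664.
Multiplying C$287,390 by the price-level factor gives the future nominal sum.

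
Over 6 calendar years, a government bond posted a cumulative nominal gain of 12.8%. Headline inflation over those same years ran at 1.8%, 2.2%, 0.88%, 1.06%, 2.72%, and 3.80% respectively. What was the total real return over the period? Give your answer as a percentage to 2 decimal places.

-0.26%

Cumulative inflation factor: 1.018 × 1.022 × 1.0088 × 1.0106 × 1.0272 × 1.0380 ≈ 1.13093.
Nominal growth factor: 1.12800. Real growth factor = 1.12800 / 1.13093 ≈ 0.99741.
Total real return ≈ -0.2590%.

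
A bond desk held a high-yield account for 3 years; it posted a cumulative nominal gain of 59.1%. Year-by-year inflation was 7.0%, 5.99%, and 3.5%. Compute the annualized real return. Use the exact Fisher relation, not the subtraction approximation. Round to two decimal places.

Cumulative inflation factor: 1.070 × 1.0599 × 1.035 ≈ 1.17379.
Nominal growth factor: 1.59100. Real growth factor = 1.59100 / 1.17379 ≈ 1.35544.
Annualized: 1.35544^(1/3) − 1 ≈ 0.10669.

10.67%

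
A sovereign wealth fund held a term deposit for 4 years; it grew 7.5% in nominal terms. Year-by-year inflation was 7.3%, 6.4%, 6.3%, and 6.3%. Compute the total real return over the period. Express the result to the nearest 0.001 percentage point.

-16.670%

Cumulative inflation factor: 1.073 × 1.064 × 1.063 × 1.063 ≈ 1.29005.
Nominal growth factor: 1.07500. Real growth factor = 1.07500 / 1.29005 ≈ 0.83330.
Total real return ≈ -16.6702%.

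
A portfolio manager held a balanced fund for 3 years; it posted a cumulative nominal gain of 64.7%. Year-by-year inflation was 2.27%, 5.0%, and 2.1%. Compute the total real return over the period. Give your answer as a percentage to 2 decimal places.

Cumulative inflation factor: 1.0227 × 1.050 × 1.021 ≈ 1.09639.
Nominal growth factor: 1.64700. Real growth factor = 1.64700 / 1.09639 ≈ 1.50221.
Total real return ≈ 50.2209%.

50.22%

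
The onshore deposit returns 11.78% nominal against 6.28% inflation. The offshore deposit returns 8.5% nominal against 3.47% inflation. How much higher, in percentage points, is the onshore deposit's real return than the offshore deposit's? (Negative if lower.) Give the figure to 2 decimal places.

The onshore deposit real return: 1.1178/1.0628 − 1 = 5.175%.
The offshore deposit real return: 1.085/1.0347 − 1 = 4.861%.
Difference: 5.175 − 4.861 = 0.314 pp.

0.31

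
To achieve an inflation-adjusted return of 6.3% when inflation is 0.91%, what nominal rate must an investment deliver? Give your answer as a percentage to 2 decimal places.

By the Fisher equation, 1 + r_nom = (1 + 6.3%)(1 + 0.91%) = 1.063 × 1.0091 = 1.0726733.
So r_nom = 7.26733%.

7.27%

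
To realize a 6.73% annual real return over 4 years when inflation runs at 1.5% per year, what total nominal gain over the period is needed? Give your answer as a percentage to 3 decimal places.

Required annual nominal rate: (1+6.73%)(1+1.5%) − 1 = 8.33095%.
Cumulative over 4 years: (1 + 0.0833095)^4 − 1 ≈ 0.37724.

37.724%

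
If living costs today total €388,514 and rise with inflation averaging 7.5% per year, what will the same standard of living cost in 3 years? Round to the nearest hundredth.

Cumulative price-level factor: (1+7.5%)^3 = 1.242296875.
The nominal amount required is €388,514 scaled up by that factor.

€482,649.73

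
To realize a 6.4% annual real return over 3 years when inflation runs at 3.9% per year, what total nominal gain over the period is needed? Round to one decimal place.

Required annual nominal rate: (1+6.4%)(1+3.9%) − 1 = 10.5496%.
Cumulative over 3 years: (1 + 0.105496)^3 − 1 ≈ 0.35105.

35.1%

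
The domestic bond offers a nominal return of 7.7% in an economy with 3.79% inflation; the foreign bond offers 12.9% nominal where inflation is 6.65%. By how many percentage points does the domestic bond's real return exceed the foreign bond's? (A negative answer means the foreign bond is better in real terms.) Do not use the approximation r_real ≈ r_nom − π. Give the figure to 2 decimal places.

-2.09

The domestic bond real return: 1.077/1.0379 − 1 = 3.767%.
The foreign bond real return: 1.129/1.0665 − 1 = 5.860%.
Difference: 3.767 − 5.860 = -2.093 pp.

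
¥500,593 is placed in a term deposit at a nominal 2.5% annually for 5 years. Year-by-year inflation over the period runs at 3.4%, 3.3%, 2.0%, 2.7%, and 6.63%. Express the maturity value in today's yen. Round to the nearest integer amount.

¥474,715

Nominal value at maturity: ¥500,593 × (1 + 2.5%)^5 ≈ ¥566,375.
Price-level factor over 5 years: 1.034 × 1.033 × 1.020 × 1.027 × 1.0663 ≈ 1.1930836243.
Dividing the nominal maturity value by the price-level factor gives the value in today's money.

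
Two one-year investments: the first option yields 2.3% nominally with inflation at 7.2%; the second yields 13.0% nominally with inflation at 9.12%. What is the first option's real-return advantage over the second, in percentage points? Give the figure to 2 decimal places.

-8.13

The first option real return: 1.023/1.072 − 1 = -4.571%.
The second real return: 1.130/1.0912 − 1 = 3.556%.
Difference: -4.571 − 3.556 = -8.127 pp.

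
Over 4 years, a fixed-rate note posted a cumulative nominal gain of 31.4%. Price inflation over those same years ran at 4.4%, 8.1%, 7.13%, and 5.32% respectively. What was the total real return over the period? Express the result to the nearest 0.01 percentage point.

3.19%

Cumulative inflation factor: 1.044 × 1.081 × 1.0713 × 1.0532 ≈ 1.27335.
Nominal growth factor: 1.31400. Real growth factor = 1.31400 / 1.27335 ≈ 1.03192.
Total real return ≈ 3.1923%.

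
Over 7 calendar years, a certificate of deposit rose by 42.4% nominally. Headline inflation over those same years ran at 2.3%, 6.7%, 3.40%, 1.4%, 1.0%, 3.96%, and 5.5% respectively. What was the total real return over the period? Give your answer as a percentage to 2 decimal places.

Cumulative inflation factor: 1.023 × 1.067 × 1.0340 × 1.014 × 1.010 × 1.0396 × 1.055 ≈ 1.26776.
Nominal growth factor: 1.42400. Real growth factor = 1.42400 / 1.26776 ≈ 1.12324.
Total real return ≈ 12.3237%.

12.32%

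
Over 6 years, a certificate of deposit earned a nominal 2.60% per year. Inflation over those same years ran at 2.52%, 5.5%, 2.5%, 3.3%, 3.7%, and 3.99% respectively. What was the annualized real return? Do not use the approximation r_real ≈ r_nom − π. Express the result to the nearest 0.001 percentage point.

Cumulative inflation factor: 1.0252 × 1.055 × 1.025 × 1.033 × 1.037 × 1.0399 ≈ 1.23497.
Nominal growth factor: 1.16650. Real growth factor = 1.16650 / 1.23497 ≈ 0.94456.
Annualized: 0.94456^(1/6) − 1 ≈ -0.00946.

-0.946%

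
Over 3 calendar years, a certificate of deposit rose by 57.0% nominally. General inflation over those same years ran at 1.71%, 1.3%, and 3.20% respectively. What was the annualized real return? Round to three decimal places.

13.872%

Cumulative inflation factor: 1.0171 × 1.013 × 1.0320 ≈ 1.06329.
Nominal growth factor: 1.57000. Real growth factor = 1.57000 / 1.06329 ≈ 1.47655.
Annualized: 1.47655^(1/3) − 1 ≈ 0.13872.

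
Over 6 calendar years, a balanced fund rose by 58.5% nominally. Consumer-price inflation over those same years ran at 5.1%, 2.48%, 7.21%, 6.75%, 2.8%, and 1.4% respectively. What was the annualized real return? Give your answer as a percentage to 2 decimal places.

3.56%

Cumulative inflation factor: 1.051 × 1.0248 × 1.0721 × 1.0675 × 1.028 × 1.014 ≈ 1.28492.
Nominal growth factor: 1.58500. Real growth factor = 1.58500 / 1.28492 ≈ 1.23354.
Annualized: 1.23354^(1/6) − 1 ≈ 0.03560.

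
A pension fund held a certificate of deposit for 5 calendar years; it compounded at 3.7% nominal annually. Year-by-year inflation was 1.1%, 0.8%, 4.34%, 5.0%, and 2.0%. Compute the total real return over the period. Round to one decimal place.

5.3%

Cumulative inflation factor: 1.011 × 1.008 × 1.0434 × 1.050 × 1.020 ≈ 1.13881.
Nominal growth factor: 1.19921. Real growth factor = 1.19921 / 1.13881 ≈ 1.05303.
Total real return ≈ 5.3033%.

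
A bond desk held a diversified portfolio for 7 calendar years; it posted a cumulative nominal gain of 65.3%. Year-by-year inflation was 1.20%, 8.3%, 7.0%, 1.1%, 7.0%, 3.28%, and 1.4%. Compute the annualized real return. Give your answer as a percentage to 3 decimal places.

3.171%

Cumulative inflation factor: 1.0120 × 1.083 × 1.070 × 1.011 × 1.070 × 1.0328 × 1.014 ≈ 1.32856.
Nominal growth factor: 1.65300. Real growth factor = 1.65300 / 1.32856 ≈ 1.24420.
Annualized: 1.24420^(1/7) − 1 ≈ 0.03171.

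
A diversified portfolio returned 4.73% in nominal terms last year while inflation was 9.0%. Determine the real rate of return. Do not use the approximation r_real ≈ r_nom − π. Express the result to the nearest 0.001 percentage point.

Real return via the Fisher equation: (1 + 4.73%)/(1 + 9.0%) − 1 = 1.0473/1.090 − 1 ≈ -0.03917.

-3.917%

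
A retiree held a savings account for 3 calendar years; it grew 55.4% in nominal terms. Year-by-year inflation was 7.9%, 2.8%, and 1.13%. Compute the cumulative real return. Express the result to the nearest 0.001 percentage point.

Cumulative inflation factor: 1.079 × 1.028 × 1.0113 ≈ 1.12175.
Nominal growth factor: 1.55400. Real growth factor = 1.55400 / 1.12175 ≈ 1.38534.
Total real return ≈ 38.5340%.

38.534%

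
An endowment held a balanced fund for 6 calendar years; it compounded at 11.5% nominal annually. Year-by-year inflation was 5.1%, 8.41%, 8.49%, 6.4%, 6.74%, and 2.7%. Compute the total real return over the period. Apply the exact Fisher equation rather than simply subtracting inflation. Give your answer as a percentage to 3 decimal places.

33.275%

Cumulative inflation factor: 1.051 × 1.0841 × 1.0849 × 1.064 × 1.0674 × 1.027 ≈ 1.44179.
Nominal growth factor: 1.92154. Real growth factor = 1.92154 / 1.44179 ≈ 1.33275.
Total real return ≈ 33.2748%.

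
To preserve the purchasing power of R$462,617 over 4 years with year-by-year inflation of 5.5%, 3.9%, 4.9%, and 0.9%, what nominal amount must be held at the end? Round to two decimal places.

R$536,730.47

Cumulative price-level factor: 1.055 × 1.039 × 1.049 × 1.009 ≈ 1.1602048099.
Multiplying R$462,617 by the price-level factor gives the future nominal sum.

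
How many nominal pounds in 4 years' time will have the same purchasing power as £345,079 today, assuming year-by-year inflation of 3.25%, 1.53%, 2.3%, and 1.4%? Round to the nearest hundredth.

£375,246.43

Cumulative price-level factor: 1.0325 × 1.0153 × 1.023 × 1.014 ≈ 1.0874218000.
Multiplying £345,079 by the price-level factor gives the future nominal sum.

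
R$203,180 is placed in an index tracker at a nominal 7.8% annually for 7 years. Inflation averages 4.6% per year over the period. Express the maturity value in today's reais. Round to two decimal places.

Nominal value at maturity: R$203,180 × (1 + 7.8%)^7 ≈ R$343,725.92.
Price-level factor over 7 years: (1 + 4.6%)^7 ≈ 1.3700038629.
Dividing the nominal maturity value by the price-level factor gives the value in today's money.

R$250,894.12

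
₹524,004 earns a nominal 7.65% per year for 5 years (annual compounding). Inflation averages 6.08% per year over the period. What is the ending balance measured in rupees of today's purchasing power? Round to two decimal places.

₹563,945.61

Nominal value at maturity: ₹524,004 × (1 + 7.65%)^5 ≈ ₹757,538.61.
Price-level factor over 5 years: (1 + 6.08%)^5 ≈ 1.3432831137.
The maturity value deflated by that factor is the answer in today's purchasing power.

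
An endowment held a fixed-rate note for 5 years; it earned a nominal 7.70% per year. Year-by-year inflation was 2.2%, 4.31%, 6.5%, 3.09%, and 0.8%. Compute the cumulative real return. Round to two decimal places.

Cumulative inflation factor: 1.022 × 1.0431 × 1.065 × 1.0309 × 1.008 ≈ 1.17979.
Nominal growth factor: 1.44903. Real growth factor = 1.44903 / 1.17979 ≈ 1.22822.
Total real return ≈ 22.8217%.

22.82%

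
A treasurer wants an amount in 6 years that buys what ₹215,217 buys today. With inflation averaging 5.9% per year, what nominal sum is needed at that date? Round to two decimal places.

₹303,565.44

Cumulative price-level factor: (1+5.9%)^6 ≈ 1.4105086721.
Multiplying ₹215,217 by the price-level factor gives the future nominal sum.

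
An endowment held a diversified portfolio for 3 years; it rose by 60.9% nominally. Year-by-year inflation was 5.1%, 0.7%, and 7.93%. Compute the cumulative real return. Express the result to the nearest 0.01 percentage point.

Cumulative inflation factor: 1.051 × 1.007 × 1.0793 ≈ 1.14228.
Nominal growth factor: 1.60900. Real growth factor = 1.60900 / 1.14228 ≈ 1.40858.
Total real return ≈ 40.8581%.

40.86%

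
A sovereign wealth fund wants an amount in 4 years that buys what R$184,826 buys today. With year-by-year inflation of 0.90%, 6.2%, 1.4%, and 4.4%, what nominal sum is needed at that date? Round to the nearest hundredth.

Cumulative price-level factor: 1.0090 × 1.062 × 1.014 × 1.044 ≈ 1.1343684437.
The nominal amount required is R$184,826 scaled up by that factor.

R$209,660.78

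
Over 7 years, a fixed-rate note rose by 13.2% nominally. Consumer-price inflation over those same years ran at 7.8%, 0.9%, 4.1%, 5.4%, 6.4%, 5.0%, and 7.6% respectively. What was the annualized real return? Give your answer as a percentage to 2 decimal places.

Cumulative inflation factor: 1.078 × 1.009 × 1.041 × 1.054 × 1.064 × 1.050 × 1.076 ≈ 1.43465.
Nominal growth factor: 1.13200. Real growth factor = 1.13200 / 1.43465 ≈ 0.78905.
Annualized: 0.78905^(1/7) − 1 ≈ -0.03328.

-3.33%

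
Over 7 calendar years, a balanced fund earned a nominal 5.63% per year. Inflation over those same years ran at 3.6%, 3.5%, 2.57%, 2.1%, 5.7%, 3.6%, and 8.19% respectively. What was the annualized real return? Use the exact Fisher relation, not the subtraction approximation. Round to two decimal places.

1.41%

Cumulative inflation factor: 1.036 × 1.035 × 1.0257 × 1.021 × 1.057 × 1.036 × 1.0819 ≈ 1.33036.
Nominal growth factor: 1.46727. Real growth factor = 1.46727 / 1.33036 ≈ 1.10292.
Annualized: 1.10292^(1/7) − 1 ≈ 0.01409.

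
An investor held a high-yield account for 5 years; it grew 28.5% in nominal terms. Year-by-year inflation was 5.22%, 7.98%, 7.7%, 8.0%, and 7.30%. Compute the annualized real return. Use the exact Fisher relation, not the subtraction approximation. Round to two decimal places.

-1.95%

Cumulative inflation factor: 1.0522 × 1.0798 × 1.077 × 1.080 × 1.0730 ≈ 1.41801.
Nominal growth factor: 1.28500. Real growth factor = 1.28500 / 1.41801 ≈ 0.90620.
Annualized: 0.90620^(1/5) − 1 ≈ -0.01951.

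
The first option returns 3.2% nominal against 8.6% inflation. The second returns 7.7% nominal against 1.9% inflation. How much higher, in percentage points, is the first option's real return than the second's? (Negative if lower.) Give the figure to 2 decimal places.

The first option real return: 1.032/1.086 − 1 = -4.972%.
The second real return: 1.077/1.019 − 1 = 5.692%.
Difference: -4.972 − 5.692 = -10.664 pp.

-10.66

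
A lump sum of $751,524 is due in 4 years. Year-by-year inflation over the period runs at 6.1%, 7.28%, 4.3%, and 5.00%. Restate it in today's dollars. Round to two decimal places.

$602,885.86

Price-level factor over 4 years: 1.061 × 1.0728 × 1.043 × 1.0500 ≈ 1.2465444121.
Purchasing power today: $751,524 divided by that factor.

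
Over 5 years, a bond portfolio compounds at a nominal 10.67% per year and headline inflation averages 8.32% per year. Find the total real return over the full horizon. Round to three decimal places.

The annual real rate is (1+10.67%)/(1+8.32%) − 1 = 2.1695%.
Compounded over 5 years: (1 + 0.021695)^5 − 1 ≈ 0.11328.

11.328%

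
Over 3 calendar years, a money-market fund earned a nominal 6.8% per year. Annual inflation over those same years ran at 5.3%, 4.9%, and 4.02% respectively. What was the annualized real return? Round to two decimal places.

1.97%

Cumulative inflation factor: 1.053 × 1.049 × 1.0402 ≈ 1.14900.
Nominal growth factor: 1.21819. Real growth factor = 1.21819 / 1.14900 ≈ 1.06021.
Annualized: 1.06021^(1/3) − 1 ≈ 0.01968.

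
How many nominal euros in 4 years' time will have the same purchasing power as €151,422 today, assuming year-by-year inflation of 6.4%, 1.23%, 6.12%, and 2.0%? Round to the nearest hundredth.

€176,537.62

Cumulative price-level factor: 1.064 × 1.0123 × 1.0612 × 1.020 ≈ 1.1658650354.
The nominal amount required is €151,422 scaled up by that factor.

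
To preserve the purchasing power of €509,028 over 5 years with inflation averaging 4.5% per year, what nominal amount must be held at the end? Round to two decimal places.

€634,341.50

Cumulative price-level factor: (1+4.5%)^5 ≈ 1.2461819377.
Multiplying €509,028 by the price-level factor gives the future nominal sum.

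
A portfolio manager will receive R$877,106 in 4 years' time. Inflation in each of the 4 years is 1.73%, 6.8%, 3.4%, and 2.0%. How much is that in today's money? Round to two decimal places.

R$765,439.86

Price-level factor over 4 years: 1.0173 × 1.068 × 1.034 × 1.020 ≈ 1.1458849296.
Purchasing power today: R$877,106 divided by that factor.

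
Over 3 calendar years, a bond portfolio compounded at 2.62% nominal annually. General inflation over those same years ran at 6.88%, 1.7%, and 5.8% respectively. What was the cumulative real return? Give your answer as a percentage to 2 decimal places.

Cumulative inflation factor: 1.0688 × 1.017 × 1.058 ≈ 1.15001.
Nominal growth factor: 1.08068. Real growth factor = 1.08068 / 1.15001 ≈ 0.93971.
Total real return ≈ -6.0292%.

-6.03%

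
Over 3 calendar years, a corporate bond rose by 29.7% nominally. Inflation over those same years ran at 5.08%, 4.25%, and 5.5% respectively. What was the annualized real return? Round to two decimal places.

3.92%

Cumulative inflation factor: 1.0508 × 1.0425 × 1.055 ≈ 1.15571.
Nominal growth factor: 1.29700. Real growth factor = 1.29700 / 1.15571 ≈ 1.12225.
Annualized: 1.12225^(1/3) − 1 ≈ 0.03920.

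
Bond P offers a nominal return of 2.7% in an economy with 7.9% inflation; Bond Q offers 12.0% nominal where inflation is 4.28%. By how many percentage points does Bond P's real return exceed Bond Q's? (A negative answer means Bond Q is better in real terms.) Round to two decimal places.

Bond P real return: 1.027/1.079 − 1 = -4.819%.
Bond Q real return: 1.120/1.0428 − 1 = 7.403%.
Difference: -4.819 − 7.403 = -12.222 pp.

-12.22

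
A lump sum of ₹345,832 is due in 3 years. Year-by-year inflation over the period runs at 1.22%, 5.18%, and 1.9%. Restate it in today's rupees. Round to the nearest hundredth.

₹318,780.31

Price-level factor over 3 years: 1.0122 × 1.0518 × 1.019 ≈ 1.0848599672.
Purchasing power today: ₹345,832 divided by that factor.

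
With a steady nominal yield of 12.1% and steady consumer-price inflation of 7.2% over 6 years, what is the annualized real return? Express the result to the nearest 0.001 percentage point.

4.571%

With constant rates the annual real return is the same each year: (1+12.1%)/(1+7.2%) − 1 = 0.04571.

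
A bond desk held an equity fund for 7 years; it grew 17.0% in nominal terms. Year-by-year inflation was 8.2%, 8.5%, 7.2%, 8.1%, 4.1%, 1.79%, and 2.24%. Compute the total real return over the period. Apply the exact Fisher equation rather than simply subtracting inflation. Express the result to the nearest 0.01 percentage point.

Cumulative inflation factor: 1.082 × 1.085 × 1.072 × 1.081 × 1.041 × 1.0179 × 1.0224 ≈ 1.47385.
Nominal growth factor: 1.17000. Real growth factor = 1.17000 / 1.47385 ≈ 0.79384.
Total real return ≈ -20.6162%.

-20.62%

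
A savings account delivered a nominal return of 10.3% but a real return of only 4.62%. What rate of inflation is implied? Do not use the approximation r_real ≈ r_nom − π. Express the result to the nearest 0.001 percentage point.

From (1+r_nom) = (1+r_real)(1+π), we get 1+π = (1 + 10.3%)/(1 + 4.62%) = 1.103/1.0462 ≈ 1.05429.
So π ≈ 5.4292%.

5.429%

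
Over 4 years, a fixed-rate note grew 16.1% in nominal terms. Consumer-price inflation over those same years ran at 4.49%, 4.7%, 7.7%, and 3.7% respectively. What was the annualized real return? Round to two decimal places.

Cumulative inflation factor: 1.0449 × 1.047 × 1.077 × 1.037 ≈ 1.22184.
Nominal growth factor: 1.16100. Real growth factor = 1.16100 / 1.22184 ≈ 0.95020.
Annualized: 0.95020^(1/4) − 1 ≈ -0.01269.

-1.27%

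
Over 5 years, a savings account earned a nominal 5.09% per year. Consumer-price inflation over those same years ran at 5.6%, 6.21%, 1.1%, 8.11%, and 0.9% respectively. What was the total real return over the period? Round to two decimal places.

3.63%

Cumulative inflation factor: 1.056 × 1.0621 × 1.011 × 1.0811 × 1.009 ≈ 1.23691.
Nominal growth factor: 1.28176. Real growth factor = 1.28176 / 1.23691 ≈ 1.03626.
Total real return ≈ 3.6262%.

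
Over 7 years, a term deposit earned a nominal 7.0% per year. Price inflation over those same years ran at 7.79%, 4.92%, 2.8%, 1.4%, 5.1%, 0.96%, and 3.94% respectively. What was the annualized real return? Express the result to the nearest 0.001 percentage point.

3.062%

Cumulative inflation factor: 1.0779 × 1.0492 × 1.028 × 1.014 × 1.051 × 1.0096 × 1.0394 ≈ 1.30018.
Nominal growth factor: 1.60578. Real growth factor = 1.60578 / 1.30018 ≈ 1.23505.
Annualized: 1.23505^(1/7) − 1 ≈ 0.03062.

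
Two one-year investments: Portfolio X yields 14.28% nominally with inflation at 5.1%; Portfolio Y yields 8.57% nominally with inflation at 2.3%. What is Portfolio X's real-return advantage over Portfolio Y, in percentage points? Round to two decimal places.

2.61

Portfolio X real return: 1.1428/1.051 − 1 = 8.735%.
Portfolio Y real return: 1.0857/1.023 − 1 = 6.129%.
Difference: 8.735 − 6.129 = 2.606 pp.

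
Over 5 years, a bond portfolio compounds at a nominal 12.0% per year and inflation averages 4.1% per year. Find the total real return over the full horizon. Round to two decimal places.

The annual real rate is (1+12.0%)/(1+4.1%) − 1 = 7.5889%.
Compounded over 5 years: (1 + 0.075889)^5 − 1 ≈ 0.44157.

44.16%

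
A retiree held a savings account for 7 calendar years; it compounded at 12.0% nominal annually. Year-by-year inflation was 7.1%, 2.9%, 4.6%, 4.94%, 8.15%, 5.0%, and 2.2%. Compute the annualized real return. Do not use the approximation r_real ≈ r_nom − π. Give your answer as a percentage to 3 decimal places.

6.701%

Cumulative inflation factor: 1.071 × 1.029 × 1.046 × 1.0494 × 1.0815 × 1.050 × 1.022 ≈ 1.40393.
Nominal growth factor: 2.21068. Real growth factor = 2.21068 / 1.40393 ≈ 1.57464.
Annualized: 1.57464^(1/7) − 1 ≈ 0.06701.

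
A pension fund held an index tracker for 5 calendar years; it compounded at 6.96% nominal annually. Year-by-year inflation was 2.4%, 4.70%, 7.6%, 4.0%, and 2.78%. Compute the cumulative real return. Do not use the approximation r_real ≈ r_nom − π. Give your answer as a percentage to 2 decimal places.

13.53%

Cumulative inflation factor: 1.024 × 1.0470 × 1.076 × 1.040 × 1.0278 ≈ 1.23311.
Nominal growth factor: 1.39993. Real growth factor = 1.39993 / 1.23311 ≈ 1.13529.
Total real return ≈ 13.5288%.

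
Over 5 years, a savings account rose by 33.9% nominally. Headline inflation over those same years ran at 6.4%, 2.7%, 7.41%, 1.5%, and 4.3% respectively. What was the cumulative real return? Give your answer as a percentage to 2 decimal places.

7.76%

Cumulative inflation factor: 1.064 × 1.027 × 1.0741 × 1.015 × 1.043 ≈ 1.24253.
Nominal growth factor: 1.33900. Real growth factor = 1.33900 / 1.24253 ≈ 1.07764.
Total real return ≈ 7.7639%.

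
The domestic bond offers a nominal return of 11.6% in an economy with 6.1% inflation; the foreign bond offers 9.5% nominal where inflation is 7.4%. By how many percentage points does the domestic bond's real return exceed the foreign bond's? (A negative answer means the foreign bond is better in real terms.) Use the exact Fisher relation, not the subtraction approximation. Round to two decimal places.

3.23

The domestic bond real return: 1.116/1.061 − 1 = 5.184%.
The foreign bond real return: 1.095/1.074 − 1 = 1.955%.
Difference: 5.184 − 1.955 = 3.229 pp.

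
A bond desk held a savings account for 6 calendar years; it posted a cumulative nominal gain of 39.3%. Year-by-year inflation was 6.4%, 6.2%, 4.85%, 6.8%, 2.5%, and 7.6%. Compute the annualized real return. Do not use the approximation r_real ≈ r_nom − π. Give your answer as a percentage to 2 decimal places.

Cumulative inflation factor: 1.064 × 1.062 × 1.0485 × 1.068 × 1.025 × 1.076 ≈ 1.39554.
Nominal growth factor: 1.39300. Real growth factor = 1.39300 / 1.39554 ≈ 0.99818.
Annualized: 0.99818^(1/6) − 1 ≈ -0.00030.

-0.03%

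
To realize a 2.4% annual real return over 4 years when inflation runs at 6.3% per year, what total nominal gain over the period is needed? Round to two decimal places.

40.39%

Required annual nominal rate: (1+2.4%)(1+6.3%) − 1 = 8.8512%.
Cumulative over 4 years: (1 + 0.088512)^4 − 1 ≈ 0.40389.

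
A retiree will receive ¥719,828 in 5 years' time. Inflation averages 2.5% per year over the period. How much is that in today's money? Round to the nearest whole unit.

Price-level factor over 5 years: (1 + 2.5%)^5 ≈ 1.1314082129.
Purchasing power today: ¥719,828 divided by that factor.

¥636,223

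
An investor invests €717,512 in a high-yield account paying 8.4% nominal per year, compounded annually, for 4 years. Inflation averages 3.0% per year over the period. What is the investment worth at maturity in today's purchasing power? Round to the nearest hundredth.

Nominal value at maturity: €717,512 × (1 + 8.4%)^4 ≈ €990,709.43.
Price-level factor over 4 years: (1 + 3.0%)^4 = 1.12550881.
Dividing the nominal maturity value by the price-level factor gives the value in today's money.

€880,232.50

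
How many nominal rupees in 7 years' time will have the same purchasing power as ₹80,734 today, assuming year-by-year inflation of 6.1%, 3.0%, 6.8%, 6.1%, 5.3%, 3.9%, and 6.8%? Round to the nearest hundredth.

₹116,818.30

Cumulative price-level factor: 1.061 × 1.030 × 1.068 × 1.061 × 1.053 × 1.039 × 1.068 ≈ 1.4469529736.
Multiplying ₹80,734 by the price-level factor gives the future nominal sum.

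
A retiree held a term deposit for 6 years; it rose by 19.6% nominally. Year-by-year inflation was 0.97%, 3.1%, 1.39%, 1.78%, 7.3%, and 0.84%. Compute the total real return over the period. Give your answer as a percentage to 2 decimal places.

Cumulative inflation factor: 1.0097 × 1.031 × 1.0139 × 1.0178 × 1.073 × 1.0084 ≈ 1.16236.
Nominal growth factor: 1.19600. Real growth factor = 1.19600 / 1.16236 ≈ 1.02894.
Total real return ≈ 2.8940%.

2.89%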